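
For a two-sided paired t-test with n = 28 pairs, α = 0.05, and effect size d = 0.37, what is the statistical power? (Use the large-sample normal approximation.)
Power ≈ 0.50

Power calculation (paired t-test, normal approximation):
z_β = d · √n - z_{α/2}
z_β = 0.37 · √28 - 1.960
z_β = 0.37 · 5.292 - 1.960
z_β = -0.002

Power = Φ(z_β) = Φ(-0.002) ≈ 0.499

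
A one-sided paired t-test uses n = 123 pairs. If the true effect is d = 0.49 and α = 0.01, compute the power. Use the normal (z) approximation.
Power ≈ 1.00

Power calculation (paired t-test, normal approximation):
z_β = d · √n - z_α
z_β = 0.49 · √123 - 2.326
z_β = 0.49 · 11.091 - 2.326
z_β = 3.108

Power = Φ(z_β) = Φ(3.108) ≈ 0.999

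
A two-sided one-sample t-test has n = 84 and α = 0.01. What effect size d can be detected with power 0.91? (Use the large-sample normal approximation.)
d ≈ 0.43

Minimum detectable effect (one-sample t-test, normal approximation):
d = (z_{α/2} + z_β) / √n
d = (2.576 + 1.341) / √84
d = 3.917 / 9.165
d ≈ 0.43

By Cohen's convention (0.2 small / 0.5 medium / 0.8 large): small effect.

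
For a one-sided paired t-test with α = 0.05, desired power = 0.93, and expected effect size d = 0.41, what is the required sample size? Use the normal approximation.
n = 58 pairs

Sample size formula (paired t-test, normal approximation):
n = ((z_α + z_β) / d)²

z_α = 1.645 (for α = 0.05, one-sided)
z_β = 1.476 (for power = 0.93)
d = 0.41

n = ((1.645 + 1.476) / 0.41)²
n = (7.612)²
n ≈ 57.94
Round up to the next whole number: n = 58 pairs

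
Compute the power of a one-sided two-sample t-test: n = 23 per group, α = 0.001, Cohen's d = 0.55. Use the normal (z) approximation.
Power ≈ 0.11

Power calculation (two-sample t-test, normal approximation):
z_β = d · √(n/2) - z_α
z_β = 0.55 · √(23/2) - 3.090
z_β = 0.55 · 3.391 - 3.090
z_β = -1.225

Power = Φ(z_β) = Φ(-1.225) ≈ 0.110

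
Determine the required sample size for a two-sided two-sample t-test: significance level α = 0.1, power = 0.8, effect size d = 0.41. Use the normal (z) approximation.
n = 74 per group

Sample size formula (two-sample t-test, normal approximation):
n = 2 · ((z_{α/2} + z_β) / d)²

z_{α/2} = 1.645 (for α = 0.1, two-sided)
z_β = 0.842 (for power = 0.8)
d = 0.41

n = 2 · ((1.645 + 0.842) / 0.41)²
n = 2 · (6.066)²
n ≈ 73.59
Round up to the next whole number: n = 74 per group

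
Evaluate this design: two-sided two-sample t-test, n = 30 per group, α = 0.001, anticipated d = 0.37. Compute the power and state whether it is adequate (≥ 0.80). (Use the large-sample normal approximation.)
Power ≈ 0.03; the study is underpowered (power < 0.80)

Power calculation (two-sample t-test, normal approximation):
z_β = d · √(n/2) - z_{α/2}
z_β = 0.37 · √(30/2) - 3.291
z_β = 0.37 · 3.873 - 3.291
z_β = -1.858

Power = Φ(z_β) = Φ(-1.858) ≈ 0.032

Effect size d = 0.37 is small by Cohen's convention (0.2/0.5/0.8).

Threshold: power ≥ 0.80 is conventionally adequate.
Power ≈ 0.03 → the study is underpowered (power < 0.80).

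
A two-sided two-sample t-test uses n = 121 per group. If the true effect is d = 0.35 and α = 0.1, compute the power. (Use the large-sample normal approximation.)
Power ≈ 0.86

Power calculation (two-sample t-test, normal approximation):
z_β = d · √(n/2) - z_{α/2}
z_β = 0.35 · √(121/2) - 1.645
z_β = 0.35 · 7.778 - 1.645
z_β = 1.078

Power = Φ(z_β) = Φ(1.078) ≈ 0.859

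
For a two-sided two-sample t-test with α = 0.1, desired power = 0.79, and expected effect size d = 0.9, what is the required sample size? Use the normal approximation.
n = 15 per group

Sample size formula (two-sample t-test, normal approximation):
n = 2 · ((z_{α/2} + z_β) / d)²

z_{α/2} = 1.645 (for α = 0.1, two-sided)
z_β = 0.806 (for power = 0.79)
d = 0.9

n = 2 · ((1.645 + 0.806) / 0.9)²
n = 2 · (2.723)²
n ≈ 14.83
Round up to the next whole number: n = 15 per group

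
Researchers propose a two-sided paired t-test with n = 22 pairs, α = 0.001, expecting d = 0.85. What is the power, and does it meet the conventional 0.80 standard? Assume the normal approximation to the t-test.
Power ≈ 0.76; the study is underpowered (power < 0.80)

Power calculation (paired t-test, normal approximation):
z_β = d · √n - z_{α/2}
z_β = 0.85 · √22 - 3.291
z_β = 0.85 · 4.690 - 3.291
z_β = 0.696

Power = Φ(z_β) = Φ(0.696) ≈ 0.757

Effect size d = 0.85 is large by Cohen's convention (0.2/0.5/0.8).

Threshold: power ≥ 0.80 is conventionally adequate.
Power ≈ 0.76 → the study is underpowered (power < 0.80).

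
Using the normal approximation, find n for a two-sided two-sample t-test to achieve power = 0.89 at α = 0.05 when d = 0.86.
n = 28 per group

Sample size formula (two-sample t-test, normal approximation):
n = 2 · ((z_{α/2} + z_β) / d)²

z_{α/2} = 1.960 (for α = 0.05, two-sided)
z_β = 1.227 (for power = 0.89)
d = 0.86

n = 2 · ((1.960 + 1.227) / 0.86)²
n = 2 · (3.706)²
n ≈ 27.47
Round up to the next whole number: n = 28 per group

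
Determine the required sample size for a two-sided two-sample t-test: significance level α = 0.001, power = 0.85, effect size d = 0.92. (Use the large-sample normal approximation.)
n = 45 per group

Sample size formula (two-sample t-test, normal approximation):
n = 2 · ((z_{α/2} + z_β) / d)²

z_{α/2} = 3.291 (for α = 0.001, two-sided)
z_β = 1.036 (for power = 0.85)
d = 0.92

n = 2 · ((3.291 + 1.036) / 0.92)²
n = 2 · (4.703)²
n ≈ 44.24
Round up to the next whole number: n = 45 per group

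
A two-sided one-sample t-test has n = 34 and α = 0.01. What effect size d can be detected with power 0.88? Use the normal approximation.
d ≈ 0.64

Minimum detectable effect (one-sample t-test, normal approximation):
d = (z_{α/2} + z_β) / √n
d = (2.576 + 1.175) / √34
d = 3.751 / 5.831
d ≈ 0.64

By Cohen's convention (0.2 small / 0.5 medium / 0.8 large): medium effect.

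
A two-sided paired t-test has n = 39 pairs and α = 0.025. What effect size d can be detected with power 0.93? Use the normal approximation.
d ≈ 0.60

Minimum detectable effect (paired t-test, normal approximation):
d = (z_{α/2} + z_β) / √n
d = (2.241 + 1.476) / √39
d = 3.717 / 6.245
d ≈ 0.60

By Cohen's convention (0.2 small / 0.5 medium / 0.8 large): medium effect.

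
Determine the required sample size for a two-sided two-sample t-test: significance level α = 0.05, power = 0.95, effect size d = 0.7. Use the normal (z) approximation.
n = 54 per group

Sample size formula (two-sample t-test, normal approximation):
n = 2 · ((z_{α/2} + z_β) / d)²

z_{α/2} = 1.960 (for α = 0.05, two-sided)
z_β = 1.645 (for power = 0.95)
d = 0.7

n = 2 · ((1.960 + 1.645) / 0.7)²
n = 2 · (5.150)²
n ≈ 53.05
Round up to the next whole number: n = 54 per group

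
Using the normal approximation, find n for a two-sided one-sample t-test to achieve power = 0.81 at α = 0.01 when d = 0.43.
n = 65

Sample size formula (one-sample t-test, normal approximation):
n = ((z_{α/2} + z_β) / d)²

z_{α/2} = 2.576 (for α = 0.01, two-sided)
z_β = 0.878 (for power = 0.81)
d = 0.43

n = ((2.576 + 0.878) / 0.43)²
n = (8.033)²
n ≈ 64.53
Round up to the next whole number: n = 65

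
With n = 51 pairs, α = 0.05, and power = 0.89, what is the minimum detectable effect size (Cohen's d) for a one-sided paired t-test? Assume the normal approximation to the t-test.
d ≈ 0.40

Minimum detectable effect (paired t-test, normal approximation):
d = (z_α + z_β) / √n
d = (1.645 + 1.227) / √51
d = 2.871 / 7.141
d ≈ 0.40

By Cohen's convention (0.2 small / 0.5 medium / 0.8 large): small effect.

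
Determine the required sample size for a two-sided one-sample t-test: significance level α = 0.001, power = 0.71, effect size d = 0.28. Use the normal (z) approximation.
n = 189

Sample size formula (one-sample t-test, normal approximation):
n = ((z_{α/2} + z_β) / d)²

z_{α/2} = 3.291 (for α = 0.001, two-sided)
z_β = 0.553 (for power = 0.71)
d = 0.28

n = ((3.291 + 0.553) / 0.28)²
n = (13.729)²
n ≈ 188.49
Round up to the next whole number: n = 189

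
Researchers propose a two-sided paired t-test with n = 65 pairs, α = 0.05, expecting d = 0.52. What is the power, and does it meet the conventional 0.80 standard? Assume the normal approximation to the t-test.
Power ≈ 0.99; the study is adequately powered (power ≥ 0.80)

Power calculation (paired t-test, normal approximation):
z_β = d · √n - z_{α/2}
z_β = 0.52 · √65 - 1.960
z_β = 0.52 · 8.062 - 1.960
z_β = 2.232

Power = Φ(z_β) = Φ(2.232) ≈ 0.987

Effect size d = 0.52 is medium by Cohen's convention (0.2/0.5/0.8).

Threshold: power ≥ 0.80 is conventionally adequate.
Power ≈ 0.99 → the study is adequately powered (power ≥ 0.80).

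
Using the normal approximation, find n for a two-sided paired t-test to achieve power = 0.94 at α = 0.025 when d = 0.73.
n = 28 pairs

Sample size formula (paired t-test, normal approximation):
n = ((z_{α/2} + z_β) / d)²

z_{α/2} = 2.241 (for α = 0.025, two-sided)
z_β = 1.555 (for power = 0.94)
d = 0.73

n = ((2.241 + 1.555) / 0.73)²
n = (5.200)²
n ≈ 27.04
Round up to the next whole number: n = 28 pairs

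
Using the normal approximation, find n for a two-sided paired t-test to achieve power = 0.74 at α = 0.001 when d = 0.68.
n = 34 pairs

Sample size formula (paired t-test, normal approximation):
n = ((z_{α/2} + z_β) / d)²

z_{α/2} = 3.291 (for α = 0.001, two-sided)
z_β = 0.643 (for power = 0.74)
d = 0.68

n = ((3.291 + 0.643) / 0.68)²
n = (5.785)²
n ≈ 33.47
Round up to the next whole number: n = 34 pairs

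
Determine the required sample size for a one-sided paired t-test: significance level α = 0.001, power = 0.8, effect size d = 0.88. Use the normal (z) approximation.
n = 20 pairs

Sample size formula (paired t-test, normal approximation):
n = ((z_α + z_β) / d)²

z_α = 3.090 (for α = 0.001, one-sided)
z_β = 0.842 (for power = 0.8)
d = 0.88

n = ((3.090 + 0.842) / 0.88)²
n = (4.468)²
n ≈ 19.96
Round up to the next whole number: n = 20 pairs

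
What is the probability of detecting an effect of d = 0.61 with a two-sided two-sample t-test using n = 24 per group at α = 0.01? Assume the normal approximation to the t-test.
Power ≈ 0.32

Power calculation (two-sample t-test, normal approximation):
z_β = d · √(n/2) - z_{α/2}
z_β = 0.61 · √(24/2) - 2.576
z_β = 0.61 · 3.464 - 2.576
z_β = -0.463

Power = Φ(z_β) = Φ(-0.463) ≈ 0.322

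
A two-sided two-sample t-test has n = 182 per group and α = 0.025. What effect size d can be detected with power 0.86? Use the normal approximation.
d ≈ 0.35

Minimum detectable effect (two-sample t-test, normal approximation):
d = (z_{α/2} + z_β) / √(n/2)
d = (2.241 + 1.080) / √(182/2)
d = 3.322 / 9.539
d ≈ 0.35

By Cohen's convention (0.2 small / 0.5 medium / 0.8 large): small effect.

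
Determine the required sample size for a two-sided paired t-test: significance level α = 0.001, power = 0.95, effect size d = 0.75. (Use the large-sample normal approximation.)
n = 44 pairs

Sample size formula (paired t-test, normal approximation):
n = ((z_{α/2} + z_β) / d)²

z_{α/2} = 3.291 (for α = 0.001, two-sided)
z_β = 1.645 (for power = 0.95)
d = 0.75

n = ((3.291 + 1.645) / 0.75)²
n = (6.581)²
n ≈ 43.31
Round up to the next whole number: n = 44 pairs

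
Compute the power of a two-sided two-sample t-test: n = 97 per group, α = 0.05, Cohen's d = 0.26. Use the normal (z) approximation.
Power ≈ 0.44

Power calculation (two-sample t-test, normal approximation):
z_β = d · √(n/2) - z_{α/2}
z_β = 0.26 · √(97/2) - 1.960
z_β = 0.26 · 6.964 - 1.960
z_β = -0.149

Power = Φ(z_β) = Φ(-0.149) ≈ 0.441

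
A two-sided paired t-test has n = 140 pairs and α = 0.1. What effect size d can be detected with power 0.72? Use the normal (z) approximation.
d ≈ 0.19

Minimum detectable effect (paired t-test, normal approximation):
d = (z_{α/2} + z_β) / √n
d = (1.645 + 0.583) / √140
d = 2.228 / 11.832
d ≈ 0.19

By Cohen's convention (0.2 small / 0.5 medium / 0.8 large): very small effect.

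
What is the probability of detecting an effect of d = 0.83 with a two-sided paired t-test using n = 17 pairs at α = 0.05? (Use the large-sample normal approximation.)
Power ≈ 0.93

Power calculation (paired t-test, normal approximation):
z_β = d · √n - z_{α/2}
z_β = 0.83 · √17 - 1.960
z_β = 0.83 · 4.123 - 1.960
z_β = 1.462

Power = Φ(z_β) = Φ(1.462) ≈ 0.928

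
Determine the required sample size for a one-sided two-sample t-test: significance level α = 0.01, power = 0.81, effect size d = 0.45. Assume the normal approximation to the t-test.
n = 102 per group

Sample size formula (two-sample t-test, normal approximation):
n = 2 · ((z_α + z_β) / d)²

z_α = 2.326 (for α = 0.01, one-sided)
z_β = 0.878 (for power = 0.81)
d = 0.45

n = 2 · ((2.326 + 0.878) / 0.45)²
n = 2 · (7.120)²
n ≈ 101.39
Round up to the next whole number: n = 102 per group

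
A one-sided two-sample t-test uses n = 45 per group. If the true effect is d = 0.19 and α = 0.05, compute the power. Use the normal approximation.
Power ≈ 0.23

Power calculation (two-sample t-test, normal approximation):
z_β = d · √(n/2) - z_α
z_β = 0.19 · √(45/2) - 1.645
z_β = 0.19 · 4.743 - 1.645
z_β = -0.744

Power = Φ(z_β) = Φ(-0.744) ≈ 0.229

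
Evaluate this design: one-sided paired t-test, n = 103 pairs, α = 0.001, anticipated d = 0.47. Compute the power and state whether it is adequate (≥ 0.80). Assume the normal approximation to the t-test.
Power ≈ 0.95; the study is adequately powered (power ≥ 0.80)

Power calculation (paired t-test, normal approximation):
z_β = d · √n - z_α
z_β = 0.47 · √103 - 3.090
z_β = 0.47 · 10.149 - 3.090
z_β = 1.680

Power = Φ(z_β) = Φ(1.680) ≈ 0.953

Effect size d = 0.47 is small by Cohen's convention (0.2/0.5/0.8).

Threshold: power ≥ 0.80 is conventionally adequate.
Power ≈ 0.95 → the study is adequately powered (power ≥ 0.80).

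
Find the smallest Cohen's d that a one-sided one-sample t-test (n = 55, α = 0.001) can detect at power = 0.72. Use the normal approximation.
d ≈ 0.50

Minimum detectable effect (one-sample t-test, normal approximation):
d = (z_α + z_β) / √n
d = (3.090 + 0.583) / √55
d = 3.673 / 7.416
d ≈ 0.50

By Cohen's convention (0.2 small / 0.5 medium / 0.8 large): medium effect.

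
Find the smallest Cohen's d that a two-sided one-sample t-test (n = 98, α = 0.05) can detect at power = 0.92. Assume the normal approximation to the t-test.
d ≈ 0.34

Minimum detectable effect (one-sample t-test, normal approximation):
d = (z_{α/2} + z_β) / √n
d = (1.960 + 1.405) / √98
d = 3.365 / 9.899
d ≈ 0.34

By Cohen's convention (0.2 small / 0.5 medium / 0.8 large): small effect.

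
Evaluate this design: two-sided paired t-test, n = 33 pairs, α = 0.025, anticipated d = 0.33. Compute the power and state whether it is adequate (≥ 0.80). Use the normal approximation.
Power ≈ 0.36; the study is underpowered (power < 0.80)

Power calculation (paired t-test, normal approximation):
z_β = d · √n - z_{α/2}
z_β = 0.33 · √33 - 2.241
z_β = 0.33 · 5.745 - 2.241
z_β = -0.346

Power = Φ(z_β) = Φ(-0.346) ≈ 0.365

Effect size d = 0.33 is small by Cohen's convention (0.2/0.5/0.8).

Threshold: power ≥ 0.80 is conventionally adequate.
Power ≈ 0.36 → the study is underpowered (power < 0.80).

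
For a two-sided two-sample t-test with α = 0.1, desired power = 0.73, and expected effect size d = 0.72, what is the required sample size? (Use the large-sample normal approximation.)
n = 20 per group

Sample size formula (two-sample t-test, normal approximation):
n = 2 · ((z_{α/2} + z_β) / d)²

z_{α/2} = 1.645 (for α = 0.1, two-sided)
z_β = 0.613 (for power = 0.73)
d = 0.72

n = 2 · ((1.645 + 0.613) / 0.72)²
n = 2 · (3.136)²
n ≈ 19.67
Round up to the next whole number: n = 20 per group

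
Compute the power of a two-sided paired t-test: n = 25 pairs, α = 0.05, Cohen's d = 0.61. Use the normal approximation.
Power ≈ 0.86

Power calculation (paired t-test, normal approximation):
z_β = d · √n - z_{α/2}
z_β = 0.61 · √25 - 1.960
z_β = 0.61 · 5.000 - 1.960
z_β = 1.090

Power = Φ(z_β) = Φ(1.090) ≈ 0.862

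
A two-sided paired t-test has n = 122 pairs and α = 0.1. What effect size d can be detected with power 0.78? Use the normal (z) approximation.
d ≈ 0.22

Minimum detectable effect (paired t-test, normal approximation):
d = (z_{α/2} + z_β) / √n
d = (1.645 + 0.772) / √122
d = 2.417 / 11.045
d ≈ 0.22

By Cohen's convention (0.2 small / 0.5 medium / 0.8 large): small effect.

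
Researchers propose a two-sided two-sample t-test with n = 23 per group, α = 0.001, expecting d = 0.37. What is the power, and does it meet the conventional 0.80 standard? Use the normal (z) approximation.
Power ≈ 0.02; the study is underpowered (power < 0.80)

Power calculation (two-sample t-test, normal approximation):
z_β = d · √(n/2) - z_{α/2}
z_β = 0.37 · √(23/2) - 3.291
z_β = 0.37 · 3.391 - 3.291
z_β = -2.036

Power = Φ(z_β) = Φ(-2.036) ≈ 0.021

Effect size d = 0.37 is small by Cohen's convention (0.2/0.5/0.8).

Threshold: power ≥ 0.80 is conventionally adequate.
Power ≈ 0.02 → the study is underpowered (power < 0.80).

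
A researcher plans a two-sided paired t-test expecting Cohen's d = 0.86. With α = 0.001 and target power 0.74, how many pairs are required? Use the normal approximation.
n = 21 pairs

Sample size formula (paired t-test, normal approximation):
n = ((z_{α/2} + z_β) / d)²

z_{α/2} = 3.291 (for α = 0.001, two-sided)
z_β = 0.643 (for power = 0.74)
d = 0.86

n = ((3.291 + 0.643) / 0.86)²
n = (4.574)²
n ≈ 20.92
Round up to the next whole number: n = 21 pairs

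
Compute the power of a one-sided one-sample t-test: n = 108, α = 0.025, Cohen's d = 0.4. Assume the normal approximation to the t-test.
Power ≈ 0.99

Power calculation (one-sample t-test, normal approximation):
z_β = d · √n - z_α
z_β = 0.4 · √108 - 1.960
z_β = 0.4 · 10.392 - 1.960
z_β = 2.197

Power = Φ(z_β) = Φ(2.197) ≈ 0.986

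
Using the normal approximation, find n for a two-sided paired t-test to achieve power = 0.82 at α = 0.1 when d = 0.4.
n = 41 pairs

Sample size formula (paired t-test, normal approximation):
n = ((z_{α/2} + z_β) / d)²

z_{α/2} = 1.645 (for α = 0.1, two-sided)
z_β = 0.915 (for power = 0.82)
d = 0.4

n = ((1.645 + 0.915) / 0.4)²
n = (6.400)²
n ≈ 40.96
Round up to the next whole number: n = 41 pairs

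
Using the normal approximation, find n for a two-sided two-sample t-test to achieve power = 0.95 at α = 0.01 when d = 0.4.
n = 223 per group

Sample size formula (two-sample t-test, normal approximation):
n = 2 · ((z_{α/2} + z_β) / d)²

z_{α/2} = 2.576 (for α = 0.01, two-sided)
z_β = 1.645 (for power = 0.95)
d = 0.4

n = 2 · ((2.576 + 1.645) / 0.4)²
n = 2 · (10.553)²
n ≈ 222.73
Round up to the next whole number: n = 223 per group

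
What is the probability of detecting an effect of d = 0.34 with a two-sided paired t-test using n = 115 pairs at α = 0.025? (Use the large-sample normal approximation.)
Power ≈ 0.92

Power calculation (paired t-test, normal approximation):
z_β = d · √n - z_{α/2}
z_β = 0.34 · √115 - 2.241
z_β = 0.34 · 10.724 - 2.241
z_β = 1.405

Power = Φ(z_β) = Φ(1.405) ≈ 0.920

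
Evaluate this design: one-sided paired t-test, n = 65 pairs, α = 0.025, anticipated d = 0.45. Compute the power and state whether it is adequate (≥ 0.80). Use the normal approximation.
Power ≈ 0.95; the study is adequately powered (power ≥ 0.80)

Power calculation (paired t-test, normal approximation):
z_β = d · √n - z_α
z_β = 0.45 · √65 - 1.960
z_β = 0.45 · 8.062 - 1.960
z_β = 1.668

Power = Φ(z_β) = Φ(1.668) ≈ 0.952

Effect size d = 0.45 is small by Cohen's convention (0.2/0.5/0.8).

Threshold: power ≥ 0.80 is conventionally adequate.
Power ≈ 0.95 → the study is adequately powered (power ≥ 0.80).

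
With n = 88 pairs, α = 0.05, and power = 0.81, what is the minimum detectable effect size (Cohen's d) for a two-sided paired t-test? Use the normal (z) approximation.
d ≈ 0.30

Minimum detectable effect (paired t-test, normal approximation):
d = (z_{α/2} + z_β) / √n
d = (1.960 + 0.878) / √88
d = 2.838 / 9.381
d ≈ 0.30

By Cohen's convention (0.2 small / 0.5 medium / 0.8 large): small effect.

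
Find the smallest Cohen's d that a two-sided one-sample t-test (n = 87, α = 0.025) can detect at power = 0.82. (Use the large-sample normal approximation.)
d ≈ 0.34

Minimum detectable effect (one-sample t-test, normal approximation):
d = (z_{α/2} + z_β) / √n
d = (2.241 + 0.915) / √87
d = 3.157 / 9.327
d ≈ 0.34

By Cohen's convention (0.2 small / 0.5 medium / 0.8 large): small effect.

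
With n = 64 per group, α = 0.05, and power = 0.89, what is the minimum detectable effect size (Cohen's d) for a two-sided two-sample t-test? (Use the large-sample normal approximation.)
d ≈ 0.56

Minimum detectable effect (two-sample t-test, normal approximation):
d = (z_{α/2} + z_β) / √(n/2)
d = (1.960 + 1.227) / √(64/2)
d = 3.186 / 5.657
d ≈ 0.56

By Cohen's convention (0.2 small / 0.5 medium / 0.8 large): medium effect.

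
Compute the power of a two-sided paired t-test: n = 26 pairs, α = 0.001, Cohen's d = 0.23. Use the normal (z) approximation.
Power ≈ 0.02

Power calculation (paired t-test, normal approximation):
z_β = d · √n - z_{α/2}
z_β = 0.23 · √26 - 3.291
z_β = 0.23 · 5.099 - 3.291
z_β = -2.118

Power = Φ(z_β) = Φ(-2.118) ≈ 0.017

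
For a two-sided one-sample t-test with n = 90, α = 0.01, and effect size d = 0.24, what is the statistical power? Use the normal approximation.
Power ≈ 0.38

Power calculation (one-sample t-test, normal approximation):
z_β = d · √n - z_{α/2}
z_β = 0.24 · √90 - 2.576
z_β = 0.24 · 9.487 - 2.576
z_β = -0.299

Power = Φ(z_β) = Φ(-0.299) ≈ 0.382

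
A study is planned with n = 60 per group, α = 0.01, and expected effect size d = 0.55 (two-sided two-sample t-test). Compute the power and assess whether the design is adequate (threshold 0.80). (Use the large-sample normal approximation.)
Power ≈ 0.67; the study is underpowered (power < 0.80)

Power calculation (two-sample t-test, normal approximation):
z_β = d · √(n/2) - z_{α/2}
z_β = 0.55 · √(60/2) - 2.576
z_β = 0.55 · 5.477 - 2.576
z_β = 0.437

Power = Φ(z_β) = Φ(0.437) ≈ 0.669

Effect size d = 0.55 is medium by Cohen's convention (0.2/0.5/0.8).

Threshold: power ≥ 0.80 is conventionally adequate.
Power ≈ 0.67 → the study is underpowered (power < 0.80).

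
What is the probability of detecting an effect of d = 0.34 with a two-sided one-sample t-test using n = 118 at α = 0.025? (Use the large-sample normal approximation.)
Power ≈ 0.93

Power calculation (one-sample t-test, normal approximation):
z_β = d · √n - z_{α/2}
z_β = 0.34 · √118 - 2.241
z_β = 0.34 · 10.863 - 2.241
z_β = 1.452

Power = Φ(z_β) = Φ(1.452) ≈ 0.927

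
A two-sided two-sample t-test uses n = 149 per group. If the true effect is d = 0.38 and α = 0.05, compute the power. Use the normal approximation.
Power ≈ 0.91

Power calculation (two-sample t-test, normal approximation):
z_β = d · √(n/2) - z_{α/2}
z_β = 0.38 · √(149/2) - 1.960
z_β = 0.38 · 8.631 - 1.960
z_β = 1.320

Power = Φ(z_β) = Φ(1.320) ≈ 0.907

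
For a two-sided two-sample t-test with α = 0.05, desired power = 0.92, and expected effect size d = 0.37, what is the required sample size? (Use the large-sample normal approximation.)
n = 166 per group

Sample size formula (two-sample t-test, normal approximation):
n = 2 · ((z_{α/2} + z_β) / d)²

z_{α/2} = 1.960 (for α = 0.05, two-sided)
z_β = 1.405 (for power = 0.92)
d = 0.37

n = 2 · ((1.960 + 1.405) / 0.37)²
n = 2 · (9.095)²
n ≈ 165.44
Round up to the next whole number: n = 166 per group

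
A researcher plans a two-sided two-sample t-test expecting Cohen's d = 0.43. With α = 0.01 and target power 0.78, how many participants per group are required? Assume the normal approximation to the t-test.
n = 122 per group

Sample size formula (two-sample t-test, normal approximation):
n = 2 · ((z_{α/2} + z_β) / d)²

z_{α/2} = 2.576 (for α = 0.01, two-sided)
z_β = 0.772 (for power = 0.78)
d = 0.43

n = 2 · ((2.576 + 0.772) / 0.43)²
n = 2 · (7.786)²
n ≈ 121.24
Round up to the next whole number: n = 122 per group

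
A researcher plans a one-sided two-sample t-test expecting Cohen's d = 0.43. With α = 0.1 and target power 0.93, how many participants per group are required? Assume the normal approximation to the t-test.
n = 83 per group

Sample size formula (two-sample t-test, normal approximation):
n = 2 · ((z_α + z_β) / d)²

z_α = 1.282 (for α = 0.1, one-sided)
z_β = 1.476 (for power = 0.93)
d = 0.43

n = 2 · ((1.282 + 1.476) / 0.43)²
n = 2 · (6.414)²
n ≈ 82.28
Round up to the next whole number: n = 83 per group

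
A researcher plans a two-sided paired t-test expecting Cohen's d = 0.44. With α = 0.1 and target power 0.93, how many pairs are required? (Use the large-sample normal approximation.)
n = 51 pairs

Sample size formula (paired t-test, normal approximation):
n = ((z_{α/2} + z_β) / d)²

z_{α/2} = 1.645 (for α = 0.1, two-sided)
z_β = 1.476 (for power = 0.93)
d = 0.44

n = ((1.645 + 1.476) / 0.44)²
n = (7.093)²
n ≈ 50.31
Round up to the next whole number: n = 51 pairs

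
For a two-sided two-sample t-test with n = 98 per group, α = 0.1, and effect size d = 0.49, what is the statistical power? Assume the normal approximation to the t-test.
Power ≈ 0.96

Power calculation (two-sample t-test, normal approximation):
z_β = d · √(n/2) - z_{α/2}
z_β = 0.49 · √(98/2) - 1.645
z_β = 0.49 · 7.000 - 1.645
z_β = 1.785

Power = Φ(z_β) = Φ(1.785) ≈ 0.963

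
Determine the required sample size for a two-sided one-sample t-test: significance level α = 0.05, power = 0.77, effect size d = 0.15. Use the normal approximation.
n = 324

Sample size formula (one-sample t-test, normal approximation):
n = ((z_{α/2} + z_β) / d)²

z_{α/2} = 1.960 (for α = 0.05, two-sided)
z_β = 0.739 (for power = 0.77)
d = 0.15

n = ((1.960 + 0.739) / 0.15)²
n = (17.993)²
n ≈ 323.75
Round up to the next whole number: n = 324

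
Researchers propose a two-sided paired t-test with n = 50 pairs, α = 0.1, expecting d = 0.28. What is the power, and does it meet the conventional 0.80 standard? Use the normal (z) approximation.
Power ≈ 0.63; the study is underpowered (power < 0.80)

Power calculation (paired t-test, normal approximation):
z_β = d · √n - z_{α/2}
z_β = 0.28 · √50 - 1.645
z_β = 0.28 · 7.071 - 1.645
z_β = 0.335

Power = Φ(z_β) = Φ(0.335) ≈ 0.631

Effect size d = 0.28 is small by Cohen's convention (0.2/0.5/0.8).

Threshold: power ≥ 0.80 is conventionally adequate.
Power ≈ 0.63 → the study is underpowered (power < 0.80).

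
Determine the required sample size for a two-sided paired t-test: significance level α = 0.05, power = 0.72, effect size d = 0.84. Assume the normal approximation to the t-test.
n = 10 pairs

Sample size formula (paired t-test, normal approximation):
n = ((z_{α/2} + z_β) / d)²

z_{α/2} = 1.960 (for α = 0.05, two-sided)
z_β = 0.583 (for power = 0.72)
d = 0.84

n = ((1.960 + 0.583) / 0.84)²
n = (3.027)²
n ≈ 9.16
Round up to the next whole number: n = 10 pairs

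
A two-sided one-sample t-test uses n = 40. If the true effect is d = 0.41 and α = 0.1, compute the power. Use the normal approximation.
Power ≈ 0.83

Power calculation (one-sample t-test, normal approximation):
z_β = d · √n - z_{α/2}
z_β = 0.41 · √40 - 1.645
z_β = 0.41 · 6.325 - 1.645
z_β = 0.948

Power = Φ(z_β) = Φ(0.948) ≈ 0.828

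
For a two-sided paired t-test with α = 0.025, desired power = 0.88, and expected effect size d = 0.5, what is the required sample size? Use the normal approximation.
n = 47 pairs

Sample size formula (paired t-test, normal approximation):
n = ((z_{α/2} + z_β) / d)²

z_{α/2} = 2.241 (for α = 0.025, two-sided)
z_β = 1.175 (for power = 0.88)
d = 0.5

n = ((2.241 + 1.175) / 0.5)²
n = (6.832)²
n ≈ 46.68
Round up to the next whole number: n = 47 pairs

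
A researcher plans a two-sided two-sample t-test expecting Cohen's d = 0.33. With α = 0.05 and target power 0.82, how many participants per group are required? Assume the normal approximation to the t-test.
n = 152 per group

Sample size formula (two-sample t-test, normal approximation):
n = 2 · ((z_{α/2} + z_β) / d)²

z_{α/2} = 1.960 (for α = 0.05, two-sided)
z_β = 0.915 (for power = 0.82)
d = 0.33

n = 2 · ((1.960 + 0.915) / 0.33)²
n = 2 · (8.712)²
n ≈ 151.80
Round up to the next whole number: n = 152 per group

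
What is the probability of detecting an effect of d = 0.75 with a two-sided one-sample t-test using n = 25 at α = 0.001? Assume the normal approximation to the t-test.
Power ≈ 0.68

Power calculation (one-sample t-test, normal approximation):
z_β = d · √n - z_{α/2}
z_β = 0.75 · √25 - 3.291
z_β = 0.75 · 5.000 - 3.291
z_β = 0.459

Power = Φ(z_β) = Φ(0.459) ≈ 0.677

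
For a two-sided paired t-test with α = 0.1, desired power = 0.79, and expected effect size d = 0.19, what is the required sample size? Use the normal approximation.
n = 167 pairs

Sample size formula (paired t-test, normal approximation):
n = ((z_{α/2} + z_β) / d)²

z_{α/2} = 1.645 (for α = 0.1, two-sided)
z_β = 0.806 (for power = 0.79)
d = 0.19

n = ((1.645 + 0.806) / 0.19)²
n = (12.900)²
n ≈ 166.41
Round up to the next whole number: n = 167 pairs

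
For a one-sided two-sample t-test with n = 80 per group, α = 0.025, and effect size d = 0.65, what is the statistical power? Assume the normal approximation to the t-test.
Power ≈ 0.98

Power calculation (two-sample t-test, normal approximation):
z_β = d · √(n/2) - z_α
z_β = 0.65 · √(80/2) - 1.960
z_β = 0.65 · 6.325 - 1.960
z_β = 2.151

Power = Φ(z_β) = Φ(2.151) ≈ 0.984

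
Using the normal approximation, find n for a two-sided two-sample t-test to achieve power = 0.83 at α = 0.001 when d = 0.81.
n = 55 per group

Sample size formula (two-sample t-test, normal approximation):
n = 2 · ((z_{α/2} + z_β) / d)²

z_{α/2} = 3.291 (for α = 0.001, two-sided)
z_β = 0.954 (for power = 0.83)
d = 0.81

n = 2 · ((3.291 + 0.954) / 0.81)²
n = 2 · (5.241)²
n ≈ 54.94
Round up to the next whole number: n = 55 per group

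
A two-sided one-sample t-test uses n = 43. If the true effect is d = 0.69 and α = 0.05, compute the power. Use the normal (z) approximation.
Power ≈ 0.99

Power calculation (one-sample t-test, normal approximation):
z_β = d · √n - z_{α/2}
z_β = 0.69 · √43 - 1.960
z_β = 0.69 · 6.557 - 1.960
z_β = 2.565

Power = Φ(z_β) = Φ(2.565) ≈ 0.995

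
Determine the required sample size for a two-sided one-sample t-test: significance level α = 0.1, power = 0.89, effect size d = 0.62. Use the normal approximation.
n = 22

Sample size formula (one-sample t-test, normal approximation):
n = ((z_{α/2} + z_β) / d)²

z_{α/2} = 1.645 (for α = 0.1, two-sided)
z_β = 1.227 (for power = 0.89)
d = 0.62

n = ((1.645 + 1.227) / 0.62)²
n = (4.632)²
n ≈ 21.46
Round up to the next whole number: n = 22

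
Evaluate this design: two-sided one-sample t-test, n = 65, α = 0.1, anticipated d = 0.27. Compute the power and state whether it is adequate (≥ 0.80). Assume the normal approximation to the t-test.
Power ≈ 0.70; the study is underpowered (power < 0.80)

Power calculation (one-sample t-test, normal approximation):
z_β = d · √n - z_{α/2}
z_β = 0.27 · √65 - 1.645
z_β = 0.27 · 8.062 - 1.645
z_β = 0.532

Power = Φ(z_β) = Φ(0.532) ≈ 0.703

Effect size d = 0.27 is small by Cohen's convention (0.2/0.5/0.8).

Threshold: power ≥ 0.80 is conventionally adequate.
Power ≈ 0.70 → the study is underpowered (power < 0.80).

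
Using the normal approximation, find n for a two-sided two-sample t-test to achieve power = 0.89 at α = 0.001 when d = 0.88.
n = 53 per group

Sample size formula (two-sample t-test, normal approximation):
n = 2 · ((z_{α/2} + z_β) / d)²

z_{α/2} = 3.291 (for α = 0.001, two-sided)
z_β = 1.227 (for power = 0.89)
d = 0.88

n = 2 · ((3.291 + 1.227) / 0.88)²
n = 2 · (5.134)²
n ≈ 52.72
Round up to the next whole number: n = 53 per group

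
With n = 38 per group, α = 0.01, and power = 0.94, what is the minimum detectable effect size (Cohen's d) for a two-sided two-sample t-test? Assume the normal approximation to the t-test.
d ≈ 0.95

Minimum detectable effect (two-sample t-test, normal approximation):
d = (z_{α/2} + z_β) / √(n/2)
d = (2.576 + 1.555) / √(38/2)
d = 4.131 / 4.359
d ≈ 0.95

By Cohen's convention (0.2 small / 0.5 medium / 0.8 large): large effect.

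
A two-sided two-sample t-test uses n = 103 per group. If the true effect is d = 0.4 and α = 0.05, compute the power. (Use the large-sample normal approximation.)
Power ≈ 0.82

Power calculation (two-sample t-test, normal approximation):
z_β = d · √(n/2) - z_{α/2}
z_β = 0.4 · √(103/2) - 1.960
z_β = 0.4 · 7.176 - 1.960
z_β = 0.911

Power = Φ(z_β) = Φ(0.911) ≈ 0.819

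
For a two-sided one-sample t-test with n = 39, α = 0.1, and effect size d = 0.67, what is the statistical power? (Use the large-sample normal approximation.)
Power ≈ 0.99

Power calculation (one-sample t-test, normal approximation):
z_β = d · √n - z_{α/2}
z_β = 0.67 · √39 - 1.645
z_β = 0.67 · 6.245 - 1.645
z_β = 2.539

Power = Φ(z_β) = Φ(2.539) ≈ 0.994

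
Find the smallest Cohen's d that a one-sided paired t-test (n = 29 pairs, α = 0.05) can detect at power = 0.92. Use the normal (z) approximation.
d ≈ 0.57

Minimum detectable effect (paired t-test, normal approximation):
d = (z_α + z_β) / √n
d = (1.645 + 1.405) / √29
d = 3.050 / 5.385
d ≈ 0.57

By Cohen's convention (0.2 small / 0.5 medium / 0.8 large): medium effect.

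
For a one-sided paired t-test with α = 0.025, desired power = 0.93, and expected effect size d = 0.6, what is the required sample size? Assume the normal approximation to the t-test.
n = 33 pairs

Sample size formula (paired t-test, normal approximation):
n = ((z_α + z_β) / d)²

z_α = 1.960 (for α = 0.025, one-sided)
z_β = 1.476 (for power = 0.93)
d = 0.6

n = ((1.960 + 1.476) / 0.6)²
n = (5.727)²
n ≈ 32.80
Round up to the next whole number: n = 33 pairs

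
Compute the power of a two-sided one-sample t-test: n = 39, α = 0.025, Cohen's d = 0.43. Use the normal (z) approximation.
Power ≈ 0.67

Power calculation (one-sample t-test, normal approximation):
z_β = d · √n - z_{α/2}
z_β = 0.43 · √39 - 2.241
z_β = 0.43 · 6.245 - 2.241
z_β = 0.444

Power = Φ(z_β) = Φ(0.444) ≈ 0.671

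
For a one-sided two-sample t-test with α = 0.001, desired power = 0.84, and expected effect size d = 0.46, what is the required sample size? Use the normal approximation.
n = 158 per group

Sample size formula (two-sample t-test, normal approximation):
n = 2 · ((z_α + z_β) / d)²

z_α = 3.090 (for α = 0.001, one-sided)
z_β = 0.994 (for power = 0.84)
d = 0.46

n = 2 · ((3.090 + 0.994) / 0.46)²
n = 2 · (8.878)²
n ≈ 157.64
Round up to the next whole number: n = 158 per group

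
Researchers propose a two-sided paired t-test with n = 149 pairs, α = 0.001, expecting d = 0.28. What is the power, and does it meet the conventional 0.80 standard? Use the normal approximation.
Power ≈ 0.55; the study is underpowered (power < 0.80)

Power calculation (paired t-test, normal approximation):
z_β = d · √n - z_{α/2}
z_β = 0.28 · √149 - 3.291
z_β = 0.28 · 12.207 - 3.291
z_β = 0.127

Power = Φ(z_β) = Φ(0.127) ≈ 0.551

Effect size d = 0.28 is small by Cohen's convention (0.2/0.5/0.8).

Threshold: power ≥ 0.80 is conventionally adequate.
Power ≈ 0.55 → the study is underpowered (power < 0.80).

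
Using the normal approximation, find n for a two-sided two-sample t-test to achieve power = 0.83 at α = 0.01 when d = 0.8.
n = 39 per group

Sample size formula (two-sample t-test, normal approximation):
n = 2 · ((z_{α/2} + z_β) / d)²

z_{α/2} = 2.576 (for α = 0.01, two-sided)
z_β = 0.954 (for power = 0.83)
d = 0.8

n = 2 · ((2.576 + 0.954) / 0.8)²
n = 2 · (4.413)²
n ≈ 38.95
Round up to the next whole number: n = 39 per group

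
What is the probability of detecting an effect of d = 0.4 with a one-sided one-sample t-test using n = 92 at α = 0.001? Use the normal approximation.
Power ≈ 0.77

Power calculation (one-sample t-test, normal approximation):
z_β = d · √n - z_α
z_β = 0.4 · √92 - 3.090
z_β = 0.4 · 9.592 - 3.090
z_β = 0.746

Power = Φ(z_β) = Φ(0.746) ≈ 0.772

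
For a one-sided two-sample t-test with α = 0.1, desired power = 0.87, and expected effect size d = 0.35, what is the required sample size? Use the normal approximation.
n = 95 per group

Sample size formula (two-sample t-test, normal approximation):
n = 2 · ((z_α + z_β) / d)²

z_α = 1.282 (for α = 0.1, one-sided)
z_β = 1.126 (for power = 0.87)
d = 0.35

n = 2 · ((1.282 + 1.126) / 0.35)²
n = 2 · (6.880)²
n ≈ 94.67
Round up to the next whole number: n = 95 per group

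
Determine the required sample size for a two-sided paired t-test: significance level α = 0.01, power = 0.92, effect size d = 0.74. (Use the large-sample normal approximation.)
n = 29 pairs

Sample size formula (paired t-test, normal approximation):
n = ((z_{α/2} + z_β) / d)²

z_{α/2} = 2.576 (for α = 0.01, two-sided)
z_β = 1.405 (for power = 0.92)
d = 0.74

n = ((2.576 + 1.405) / 0.74)²
n = (5.380)²
n ≈ 28.94
Round up to the next whole number: n = 29 pairs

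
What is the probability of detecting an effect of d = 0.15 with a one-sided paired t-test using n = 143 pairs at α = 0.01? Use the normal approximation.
Power ≈ 0.30

Power calculation (paired t-test, normal approximation):
z_β = d · √n - z_α
z_β = 0.15 · √143 - 2.326
z_β = 0.15 · 11.958 - 2.326
z_β = -0.533

Power = Φ(z_β) = Φ(-0.533) ≈ 0.297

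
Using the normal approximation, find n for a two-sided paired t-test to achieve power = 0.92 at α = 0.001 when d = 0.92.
n = 27 pairs

Sample size formula (paired t-test, normal approximation):
n = ((z_{α/2} + z_β) / d)²

z_{α/2} = 3.291 (for α = 0.001, two-sided)
z_β = 1.405 (for power = 0.92)
d = 0.92

n = ((3.291 + 1.405) / 0.92)²
n = (5.104)²
n ≈ 26.05
Round up to the next whole number: n = 27 pairs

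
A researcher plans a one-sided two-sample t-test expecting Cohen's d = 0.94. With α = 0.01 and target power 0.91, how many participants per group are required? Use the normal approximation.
n = 31 per group

Sample size formula (two-sample t-test, normal approximation):
n = 2 · ((z_α + z_β) / d)²

z_α = 2.326 (for α = 0.01, one-sided)
z_β = 1.341 (for power = 0.91)
d = 0.94

n = 2 · ((2.326 + 1.341) / 0.94)²
n = 2 · (3.901)²
n ≈ 30.44
Round up to the next whole number: n = 31 per group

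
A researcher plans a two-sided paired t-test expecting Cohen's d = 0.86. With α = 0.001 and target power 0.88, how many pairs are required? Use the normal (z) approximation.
n = 27 pairs

Sample size formula (paired t-test, normal approximation):
n = ((z_{α/2} + z_β) / d)²

z_{α/2} = 3.291 (for α = 0.001, two-sided)
z_β = 1.175 (for power = 0.88)
d = 0.86

n = ((3.291 + 1.175) / 0.86)²
n = (5.193)²
n ≈ 26.97
Round up to the next whole number: n = 27 pairs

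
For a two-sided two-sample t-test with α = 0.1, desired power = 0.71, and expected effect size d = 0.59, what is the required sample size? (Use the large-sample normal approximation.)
n = 28 per group

Sample size formula (two-sample t-test, normal approximation):
n = 2 · ((z_{α/2} + z_β) / d)²

z_{α/2} = 1.645 (for α = 0.1, two-sided)
z_β = 0.553 (for power = 0.71)
d = 0.59

n = 2 · ((1.645 + 0.553) / 0.59)²
n = 2 · (3.725)²
n ≈ 27.75
Round up to the next whole number: n = 28 per group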